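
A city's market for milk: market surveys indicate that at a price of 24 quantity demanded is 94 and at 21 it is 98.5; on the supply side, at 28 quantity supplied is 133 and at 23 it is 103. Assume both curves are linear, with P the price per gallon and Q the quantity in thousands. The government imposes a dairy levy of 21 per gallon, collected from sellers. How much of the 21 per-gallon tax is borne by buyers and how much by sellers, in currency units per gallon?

Buyers bear 16.8 per gallon; sellers bear 4.2 per gallon.

Demand slope: (98.5 − 94)/(21 − 24) = -1.5, so Qd = 130 − 1.5P.
Supply slope: (103 − 133)/(23 − 28) = 6, so Qs = 6P − 35.
Without the tax, 130 − 1.5P = 6P − 35 gives 7.5P = 165, so P* = 22 and Q* = 97.
With the tax collected from sellers, supply shifts: Qs = 6(P − 21) − 35.
New equilibrium: buyers pay 38.8, sellers receive 17.8, Q = 71.8. (Wedge: Pb − Ps = 21.)
Burden on buyers: 16.8; on sellers: 4.2. (They sum to 21.)
The less price-elastic side of the market bears the larger share of a per-unit tax.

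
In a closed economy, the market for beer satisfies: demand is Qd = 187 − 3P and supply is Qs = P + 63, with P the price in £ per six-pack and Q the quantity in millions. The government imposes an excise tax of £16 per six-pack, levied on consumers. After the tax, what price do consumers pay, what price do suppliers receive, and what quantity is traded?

Without the tax, 187 − 3P = P + 63 gives 4P = 124, so P* = £31 and Q* = 94.
With the tax collected from consumers, demand (in seller-price terms) shifts: Qd = 187 − 3(P + 16).
New equilibrium: consumers pay £35, suppliers receive £19, Q = 82. (Wedge: Pb − Ps = 16.)
The less price-elastic side of the market bears the larger share of a per-unit tax.

Consumers pay £35; suppliers receive £19; quantity = 82.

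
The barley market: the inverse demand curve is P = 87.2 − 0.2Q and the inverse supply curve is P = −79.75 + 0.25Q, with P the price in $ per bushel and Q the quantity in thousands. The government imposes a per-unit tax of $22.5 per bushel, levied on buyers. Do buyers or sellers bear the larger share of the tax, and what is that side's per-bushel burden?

Rewrite in direct form: Qd = 436 − 5P and Qs = 4P + 319.
Before the tax: set 436 − 5P = 4P + 319 → P* = $13, Q* = 371.
With the tax collected from buyers, demand (in seller-price terms) shifts: Qd = 436 − 5(P + 22.5).
Solving gives Q = 321 with buyers paying $23 and sellers receiving $0.5 (the $22.5 wedge).
Per-bushel burden: buyers $10, sellers $12.5.
Sellers take the larger share because supply is less price-elastic here (demand slope 5 vs supply slope 4).

Sellers bear the larger share: $12.5 per bushel.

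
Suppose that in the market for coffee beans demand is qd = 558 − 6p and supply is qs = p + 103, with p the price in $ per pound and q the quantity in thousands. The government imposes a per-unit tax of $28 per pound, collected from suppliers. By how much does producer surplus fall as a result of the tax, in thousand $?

Before the tax: set 558 − 6p = p + 103 → p* = $65, q* = 168.
With the tax collected from suppliers, supply shifts: qs = (p − 28) + 103.
Solving gives q = 144 with buyers paying $69 and suppliers receiving $41 (the $28 wedge).
ΔPS is the trapezoid between Q = 144 and Q = 168 of height $24: ½ · (168 + 144) · 24 = $3744.

Producer surplus falls by $3744 thousand.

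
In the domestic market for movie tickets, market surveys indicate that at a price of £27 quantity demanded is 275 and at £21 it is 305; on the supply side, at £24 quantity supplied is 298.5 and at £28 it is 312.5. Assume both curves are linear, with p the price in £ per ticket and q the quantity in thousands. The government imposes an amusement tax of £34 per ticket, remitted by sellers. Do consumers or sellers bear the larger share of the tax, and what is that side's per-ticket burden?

Demand slope: (305 − 275)/(21 − 27) = -5, so qd = 410 − 5p.
Supply slope: (312.5 − 298.5)/(28 − 24) = 3.5, so qs = 3.5p + 214.5.
Without the tax, 410 − 5p = 3.5p + 214.5 gives 8.5p = 195.5, so p* = £23 and q* = 295.
With the tax collected from sellers, supply shifts: qs = 3.5(p − 34) + 214.5.
Solving gives q = 225 with consumers paying £37 and sellers receiving £3 (the £34 wedge).
Per-ticket burden: consumers £14, sellers £20.
Sellers take the larger share because supply is less price-elastic here (demand slope 5 vs supply slope 3.5).

Sellers bear the larger share: £20 per ticket.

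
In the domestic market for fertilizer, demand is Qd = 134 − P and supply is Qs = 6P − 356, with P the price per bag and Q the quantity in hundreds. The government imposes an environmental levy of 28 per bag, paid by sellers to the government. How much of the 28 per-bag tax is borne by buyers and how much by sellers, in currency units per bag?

Buyers bear 24 per bag; sellers bear 4 per bag.

Without the tax, 134 − P = 6P − 356 gives 7P = 490, so P* = 70 and Q* = 64.
With the tax collected from sellers, supply shifts: Qs = 6(P − 28) − 356.
New equilibrium: buyers pay 94, sellers receive 66, Q = 40. (Wedge: Pb − Ps = 28.)
Burden on buyers: 24; on sellers: 4. (They sum to 28.)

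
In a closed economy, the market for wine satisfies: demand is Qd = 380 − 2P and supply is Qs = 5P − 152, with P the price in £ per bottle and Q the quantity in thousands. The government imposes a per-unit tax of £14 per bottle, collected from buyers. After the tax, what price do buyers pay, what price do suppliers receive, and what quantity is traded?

Buyers pay £86; suppliers receive £72; quantity = 208.

Without the tax, 380 − 2P = 5P − 152 gives 7P = 532, so P* = £76 and Q* = 228.
With the tax collected from buyers, demand (in seller-price terms) shifts: Qd = 380 − 2(P + 14).
Solving gives Q = 208 with buyers paying £86 and suppliers receiving £72 (the £14 wedge).
The less price-elastic side of the market bears the larger share of a per-unit tax.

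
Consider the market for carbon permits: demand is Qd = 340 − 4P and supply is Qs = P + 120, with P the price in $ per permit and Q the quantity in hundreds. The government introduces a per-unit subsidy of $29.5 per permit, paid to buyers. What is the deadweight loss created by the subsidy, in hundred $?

Without the subsidy, 340 − 4P = P + 120 gives 5P = 220, so P* = $44 and Q* = 164.
With a per-unit subsidy paid to buyers, each effectively pays P − 29.5, so demand becomes Qd = 340 − 4(P − 29.5).
Solving gives Q = 187.6 with buyers paying $38.1 and producers receiving $67.6 (the $29.5 wedge).
Quantity rises by |ΔQ| = |164 − 187.6| = 23.6.
DWL = ½ · t · |ΔQ| = ½ · 29.5 · 23.6 = $348.1.

Deadweight loss = $348.1 hundred.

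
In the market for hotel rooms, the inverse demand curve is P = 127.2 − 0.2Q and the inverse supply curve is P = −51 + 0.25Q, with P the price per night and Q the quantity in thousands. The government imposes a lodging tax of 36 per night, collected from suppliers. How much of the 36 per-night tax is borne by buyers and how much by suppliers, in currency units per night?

Inverting to Q(P) form: Qd = 636 − 5P; Qs = 4P + 204.
Without the tax, 636 − 5P = 4P + 204 gives 9P = 432, so P* = 48 and Q* = 396.
With the tax collected from suppliers, supply shifts: Qs = 4(P − 36) + 204.
New equilibrium: buyers pay 64, suppliers receive 28, Q = 316. (Wedge: Pb − Ps = 36.)
Burden on buyers: 16; on suppliers: 20. (They sum to 36.)
The less price-elastic side of the market bears the larger share of a per-unit tax.

Buyers bear 16 per night; suppliers bear 20 per night.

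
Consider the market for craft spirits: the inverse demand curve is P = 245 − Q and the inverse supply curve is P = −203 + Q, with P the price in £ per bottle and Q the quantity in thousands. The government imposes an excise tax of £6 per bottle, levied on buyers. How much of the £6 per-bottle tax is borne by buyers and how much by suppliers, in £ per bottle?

Inverting to Q(P) form: Qd = 245 − P; Qs = P + 203.
Before the tax: set 245 − P = P + 203 → P* = £21, Q* = 224.
With the tax collected from buyers, demand (in seller-price terms) shifts: Qd = 245 − (P + 6).
New equilibrium: buyers pay £24, suppliers receive £18, Q = 221. (Wedge: Pb − Ps = 6.)
Burden on buyers: £3; on suppliers: £3. (They sum to £6.)
The less price-elastic side of the market bears the larger share of a per-unit tax.

Buyers bear £3 per bottle; suppliers bear £3 per bottle.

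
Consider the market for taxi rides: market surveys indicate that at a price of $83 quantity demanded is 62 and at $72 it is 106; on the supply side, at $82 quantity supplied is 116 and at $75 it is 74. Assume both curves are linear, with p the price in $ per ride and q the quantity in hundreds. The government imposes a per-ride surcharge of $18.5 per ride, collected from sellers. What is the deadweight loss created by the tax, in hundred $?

Demand slope: (106 − 62)/(72 − 83) = -4, so qd = 394 − 4p.
Supply slope: (74 − 116)/(75 − 82) = 6, so qs = 6p − 376.
Before the tax: set 394 − 4p = 6p − 376 → p* = $77, q* = 86.
With the tax collected from sellers, supply shifts: qs = 6(p − 18.5) − 376.
Solving gives q = 41.6 with consumers paying $88.1 and sellers receiving $69.6 (the $18.5 wedge).
Quantity falls by |ΔQ| = |86 − 41.6| = 44.4.
DWL = ½ · t · |ΔQ| = ½ · 18.5 · 44.4 = $410.7.

Deadweight loss = $410.7 hundred.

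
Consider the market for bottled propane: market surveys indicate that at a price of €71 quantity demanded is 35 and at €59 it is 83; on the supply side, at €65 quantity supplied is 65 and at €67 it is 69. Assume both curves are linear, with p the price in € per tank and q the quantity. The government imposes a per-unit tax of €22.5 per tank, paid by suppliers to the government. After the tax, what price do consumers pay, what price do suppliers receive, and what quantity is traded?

Consumers pay €71.5; suppliers receive €49; quantity = 33.

Demand slope: (83 − 35)/(59 − 71) = -4, so qd = 319 − 4p.
Supply slope: (69 − 65)/(67 − 65) = 2, so qs = 2p − 65.
Before the tax: set 319 − 4p = 2p − 65 → p* = €64, q* = 63.
With the tax collected from suppliers, supply shifts: qs = 2(p − 22.5) − 65.
Solving gives q = 33 with consumers paying €71.5 and suppliers receiving €49 (the €22.5 wedge).
The less price-elastic side of the market bears the larger share of a per-unit tax.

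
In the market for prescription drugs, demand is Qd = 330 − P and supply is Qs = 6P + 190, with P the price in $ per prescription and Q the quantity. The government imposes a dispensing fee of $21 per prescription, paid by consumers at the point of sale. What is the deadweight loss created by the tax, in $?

Without the tax, 330 − P = 6P + 190 gives 7P = 140, so P* = $20 and Q* = 310.
With the tax collected from consumers, demand (in seller-price terms) shifts: Qd = 330 − (P + 21).
Solving gives Q = 292 with consumers paying $38 and sellers receiving $17 (the $21 wedge).
Quantity falls by |ΔQ| = |310 − 292| = 18.
DWL = ½ · t · |ΔQ| = ½ · 21 · 18 = $189.

Deadweight loss = $189.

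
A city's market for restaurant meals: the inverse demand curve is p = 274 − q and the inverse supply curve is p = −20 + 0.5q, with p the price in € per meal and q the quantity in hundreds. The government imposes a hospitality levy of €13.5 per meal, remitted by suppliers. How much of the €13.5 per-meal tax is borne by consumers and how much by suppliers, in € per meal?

Consumers bear €9 per meal; suppliers bear €4.5 per meal.

Inverting to q(p) form: qd = 274 − p; qs = 2p + 40.
Before the tax: set 274 − p = 2p + 40 → p* = €78, q* = 196.
With the tax collected from suppliers, supply shifts: qs = 2(p − 13.5) + 40.
Solving gives q = 187 with consumers paying €87 and suppliers receiving €73.5 (the €13.5 wedge).
Burden on consumers: €9; on suppliers: €4.5. (They sum to €13.5.)
The less price-elastic side of the market bears the larger share of a per-unit tax.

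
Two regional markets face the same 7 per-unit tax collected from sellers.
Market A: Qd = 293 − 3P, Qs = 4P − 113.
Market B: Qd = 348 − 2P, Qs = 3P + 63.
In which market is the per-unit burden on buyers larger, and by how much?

Market A: pre-tax P* = 58, Q* = 119; post-tax Q = 107; per-unit burden on buyers = 4.
Market B: pre-tax P* = 57, Q* = 234; post-tax Q = 225.6; per-unit burden on buyers = 4.2.
Difference: 4 vs 4.2 → market B is larger by 0.2.

Market B, by 0.2.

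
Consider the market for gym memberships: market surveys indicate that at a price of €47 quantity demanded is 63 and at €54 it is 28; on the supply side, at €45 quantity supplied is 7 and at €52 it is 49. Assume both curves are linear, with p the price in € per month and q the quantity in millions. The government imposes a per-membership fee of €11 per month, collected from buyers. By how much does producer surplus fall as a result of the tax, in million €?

Demand slope: (28 − 63)/(54 − 47) = -5, so qd = 298 − 5p.
Supply slope: (49 − 7)/(52 − 45) = 6, so qs = 6p − 263.
Without the tax, 298 − 5p = 6p − 263 gives 11p = 561, so p* = €51 and q* = 43.
With the tax collected from buyers, demand (in seller-price terms) shifts: qd = 298 − 5(p + 11).
Solving gives q = 13 with buyers paying €57 and suppliers receiving €46 (the €11 wedge).
ΔPS is the trapezoid between Q = 13 and Q = 43 of height €5: ½ · (43 + 13) · 5 = €140.

Producer surplus falls by €140 million.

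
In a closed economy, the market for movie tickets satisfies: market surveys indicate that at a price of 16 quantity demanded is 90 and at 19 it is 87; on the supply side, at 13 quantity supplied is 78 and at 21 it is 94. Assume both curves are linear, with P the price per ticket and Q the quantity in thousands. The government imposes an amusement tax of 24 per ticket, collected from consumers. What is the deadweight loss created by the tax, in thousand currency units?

Demand slope: (87 − 90)/(19 − 16) = -1, so Qd = 106 − P.
Supply slope: (94 − 78)/(21 − 13) = 2, so Qs = 2P + 52.
Before the tax: set 106 − P = 2P + 52 → P* = 18, Q* = 88.
With the tax collected from consumers, demand (in seller-price terms) shifts: Qd = 106 − (P + 24).
Solving gives Q = 72 with consumers paying 34 and suppliers receiving 10 (the 24 wedge).
Quantity falls by |ΔQ| = |88 − 72| = 16.
DWL = ½ · t · |ΔQ| = ½ · 24 · 16 = 192.

Deadweight loss = 192 thousand.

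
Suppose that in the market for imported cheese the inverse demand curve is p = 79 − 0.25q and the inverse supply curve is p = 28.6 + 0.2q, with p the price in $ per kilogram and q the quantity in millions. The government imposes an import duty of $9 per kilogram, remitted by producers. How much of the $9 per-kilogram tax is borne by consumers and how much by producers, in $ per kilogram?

Inverting to q(p) form: qd = 316 − 4p; qs = 5p − 143.
Before the tax: set 316 − 4p = 5p − 143 → p* = $51, q* = 112.
With the tax collected from producers, supply shifts: qs = 5(p − 9) − 143.
Solving gives q = 92 with consumers paying $56 and producers receiving $47 (the $9 wedge).
Burden on consumers: $5; on producers: $4. (They sum to $9.)

Consumers bear $5 per kilogram; producers bear $4 per kilogram.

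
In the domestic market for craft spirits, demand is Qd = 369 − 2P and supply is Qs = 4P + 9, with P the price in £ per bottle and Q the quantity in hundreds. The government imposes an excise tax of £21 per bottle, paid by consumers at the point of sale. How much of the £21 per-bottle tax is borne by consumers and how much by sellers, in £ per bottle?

Consumers bear £14 per bottle; sellers bear £7 per bottle.

Before the tax: set 369 − 2P = 4P + 9 → P* = £60, Q* = 249.
With the tax collected from consumers, demand (in seller-price terms) shifts: Qd = 369 − 2(P + 21).
New equilibrium: consumers pay £74, sellers receive £53, Q = 221. (Wedge: Pb − Ps = 21.)
Burden on consumers: £14; on sellers: £7. (They sum to £21.)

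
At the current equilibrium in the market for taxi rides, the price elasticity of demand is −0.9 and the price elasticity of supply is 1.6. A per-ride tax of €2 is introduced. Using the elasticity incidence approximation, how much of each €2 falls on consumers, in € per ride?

Consumers bear ≈ €1.28 per ride.

Incidence ratio: consumers' share ≈ εs / (εs + |εd|) = 1.6 / (1.6 + 0.9) = 0.64.
So consumers bear ≈ 0.64 × €2 = €1.28; sellers bear €0.72.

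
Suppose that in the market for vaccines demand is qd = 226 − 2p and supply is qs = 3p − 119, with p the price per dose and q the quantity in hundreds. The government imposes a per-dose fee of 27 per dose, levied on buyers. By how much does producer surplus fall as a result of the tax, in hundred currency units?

Producer surplus falls by 775.44 hundred.

Before the tax: set 226 − 2p = 3p − 119 → p* = 69, q* = 88.
With the tax collected from buyers, demand (in seller-price terms) shifts: qd = 226 − 2(p + 27).
New equilibrium: buyers pay 85.2, suppliers receive 58.2, q = 55.6. (Wedge: pb − ps = 27.)
ΔPS is the trapezoid between Q = 55.6 and Q = 88 of height 10.8: ½ · (88 + 55.6) · 10.8 = 775.44.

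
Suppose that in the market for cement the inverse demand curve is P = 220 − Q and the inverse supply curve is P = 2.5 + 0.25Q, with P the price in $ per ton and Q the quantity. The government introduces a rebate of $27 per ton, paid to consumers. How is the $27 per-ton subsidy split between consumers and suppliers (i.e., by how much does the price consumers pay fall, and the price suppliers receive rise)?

Inverting to Q(P) form: Qd = 220 − P; Qs = 4P − 10.
Without the subsidy, 220 − P = 4P − 10 gives 5P = 230, so P* = $46 and Q* = 174.
With a per-unit subsidy paid to consumers, each effectively pays P − 27, so demand becomes Qd = 220 − (P − 27).
New equilibrium: consumers pay $24.4, suppliers receive $51.4, Q = 195.6. (Wedge: Pb − Ps = −27.)
Gain to consumers: $21.6; to suppliers: $5.4. (They sum to $27.)

Consumers gain $21.6 per ton; suppliers gain $5.4 per ton.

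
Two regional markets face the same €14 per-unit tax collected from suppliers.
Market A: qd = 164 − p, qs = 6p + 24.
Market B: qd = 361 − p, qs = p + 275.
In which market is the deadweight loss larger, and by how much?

Market A, by €35.

Market A: pre-tax p* = €20, q* = 144; post-tax q = 132; deadweight loss = €84.
Market B: pre-tax p* = €43, q* = 318; post-tax q = 311; deadweight loss = €49.
Difference: €84 vs €49 → market A is larger by €35.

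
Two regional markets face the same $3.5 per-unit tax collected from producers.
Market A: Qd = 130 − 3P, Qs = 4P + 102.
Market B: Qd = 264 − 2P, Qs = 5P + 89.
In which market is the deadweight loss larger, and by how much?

Market A: pre-tax P* = $4, Q* = 118; post-tax Q = 112; deadweight loss = $10.5.
Market B: pre-tax P* = $25, Q* = 214; post-tax Q = 209; deadweight loss = $8.75.
Difference: $10.5 vs $8.75 → market A is larger by $1.75.

Market A, by $1.75.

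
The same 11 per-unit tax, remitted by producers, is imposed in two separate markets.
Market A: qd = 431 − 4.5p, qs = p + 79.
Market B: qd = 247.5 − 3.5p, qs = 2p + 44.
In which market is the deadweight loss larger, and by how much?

Market A: pre-tax p* = 64, q* = 143; post-tax q = 134; deadweight loss = 49.5.
Market B: pre-tax p* = 37, q* = 118; post-tax q = 104; deadweight loss = 77.
Difference: 49.5 vs 77 → market B is larger by 27.5.

Market B, by 27.5.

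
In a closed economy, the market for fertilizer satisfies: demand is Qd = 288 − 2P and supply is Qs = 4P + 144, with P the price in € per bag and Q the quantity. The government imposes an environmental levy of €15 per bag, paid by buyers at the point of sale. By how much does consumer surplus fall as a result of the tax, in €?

Consumer surplus falls by €2300.

Without the tax, 288 − 2P = 4P + 144 gives 6P = 144, so P* = €24 and Q* = 240.
With the tax collected from buyers, demand (in seller-price terms) shifts: Qd = 288 − 2(P + 15).
New equilibrium: buyers pay €34, producers receive €19, Q = 220. (Wedge: Pb − Ps = 15.)
ΔCS is the trapezoid between Q = 220 and Q = 240 of height €10: ½ · (240 + 220) · 10 = €2300.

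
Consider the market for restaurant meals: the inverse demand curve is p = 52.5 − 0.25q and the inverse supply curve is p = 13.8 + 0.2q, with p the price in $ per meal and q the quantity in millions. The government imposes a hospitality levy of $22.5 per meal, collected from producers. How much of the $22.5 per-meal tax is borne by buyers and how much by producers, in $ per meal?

Buyers bear $12.5 per meal; producers bear $10 per meal.

Rewrite in direct form: qd = 210 − 4p and qs = 5p − 69.
Before the tax: set 210 − 4p = 5p − 69 → p* = $31, q* = 86.
With the tax collected from producers, supply shifts: qs = 5(p − 22.5) − 69.
Solving gives q = 36 with buyers paying $43.5 and producers receiving $21 (the $22.5 wedge).
Burden on buyers: $12.5; on producers: $10. (They sum to $22.5.)
The less price-elastic side of the market bears the larger share of a per-unit tax.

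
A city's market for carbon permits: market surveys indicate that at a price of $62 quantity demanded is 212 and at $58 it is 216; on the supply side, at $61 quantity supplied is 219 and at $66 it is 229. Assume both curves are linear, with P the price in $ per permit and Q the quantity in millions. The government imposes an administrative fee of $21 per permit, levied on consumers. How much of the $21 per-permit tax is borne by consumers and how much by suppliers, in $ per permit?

Demand slope: (216 − 212)/(58 − 62) = -1, so Qd = 274 − P.
Supply slope: (229 − 219)/(66 − 61) = 2, so Qs = 2P + 97.
Without the tax, 274 − P = 2P + 97 gives 3P = 177, so P* = $59 and Q* = 215.
With the tax collected from consumers, demand (in seller-price terms) shifts: Qd = 274 − (P + 21).
New equilibrium: consumers pay $73, suppliers receive $52, Q = 201. (Wedge: Pb − Ps = 21.)
Burden on consumers: $14; on suppliers: $7. (They sum to $21.)

Consumers bear $14 per permit; suppliers bear $7 per permit.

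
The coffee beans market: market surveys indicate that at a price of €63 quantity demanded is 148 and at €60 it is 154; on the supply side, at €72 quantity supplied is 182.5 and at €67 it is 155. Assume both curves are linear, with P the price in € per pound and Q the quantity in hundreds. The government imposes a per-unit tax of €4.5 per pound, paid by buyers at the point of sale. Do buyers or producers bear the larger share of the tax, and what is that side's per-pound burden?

Buyers bear the larger share: €3.3 per pound.

Demand slope: (154 − 148)/(60 − 63) = -2, so Qd = 274 − 2P.
Supply slope: (155 − 182.5)/(67 − 72) = 5.5, so Qs = 5.5P − 213.5.
Without the tax, 274 − 2P = 5.5P − 213.5 gives 7.5P = 487.5, so P* = €65 and Q* = 144.
With the tax collected from buyers, demand (in seller-price terms) shifts: Qd = 274 − 2(P + 4.5).
Solving gives Q = 137.4 with buyers paying €68.3 and producers receiving €63.8 (the €4.5 wedge).
Per-pound burden: buyers €3.3, producers €1.2.
Buyers take the larger share because demand is less price-elastic here (demand slope 2 vs supply slope 5.5).
The less price-elastic side of the market bears the larger share of a per-unit tax.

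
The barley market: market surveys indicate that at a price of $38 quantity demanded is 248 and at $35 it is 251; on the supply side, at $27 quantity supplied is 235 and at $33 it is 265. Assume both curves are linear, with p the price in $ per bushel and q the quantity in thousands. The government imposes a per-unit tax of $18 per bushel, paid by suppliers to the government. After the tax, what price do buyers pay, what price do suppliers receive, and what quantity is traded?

Demand slope: (251 − 248)/(35 − 38) = -1, so qd = 286 − p.
Supply slope: (265 − 235)/(33 − 27) = 5, so qs = 5p + 100.
Before the tax: set 286 − p = 5p + 100 → p* = $31, q* = 255.
With the tax collected from suppliers, supply shifts: qs = 5(p − 18) + 100.
New equilibrium: buyers pay $46, suppliers receive $28, q = 240. (Wedge: pb − ps = 18.)

Buyers pay $46; suppliers receive $28; quantity = 240.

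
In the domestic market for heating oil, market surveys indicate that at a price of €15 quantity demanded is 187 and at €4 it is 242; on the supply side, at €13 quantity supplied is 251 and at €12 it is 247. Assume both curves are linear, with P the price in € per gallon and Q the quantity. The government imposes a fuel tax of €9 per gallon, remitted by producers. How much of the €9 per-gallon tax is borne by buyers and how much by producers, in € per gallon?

Demand slope: (242 − 187)/(4 − 15) = -5, so Qd = 262 − 5P.
Supply slope: (247 − 251)/(12 − 13) = 4, so Qs = 4P + 199.
Before the tax: set 262 − 5P = 4P + 199 → P* = €7, Q* = 227.
With the tax collected from producers, supply shifts: Qs = 4(P − 9) + 199.
New equilibrium: buyers pay €11, producers receive €2, Q = 207. (Wedge: Pb − Ps = 9.)
Burden on buyers: €4; on producers: €5. (They sum to €9.)

Buyers bear €4 per gallon; producers bear €5 per gallon.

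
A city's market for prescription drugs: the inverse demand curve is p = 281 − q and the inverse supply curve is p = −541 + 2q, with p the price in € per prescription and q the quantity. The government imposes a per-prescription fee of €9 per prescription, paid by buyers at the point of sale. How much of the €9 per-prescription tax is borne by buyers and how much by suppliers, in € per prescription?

Inverting to q(p) form: qd = 281 − p; qs = 0.5p + 270.5.
Before the tax: set 281 − p = 0.5p + 270.5 → p* = €7, q* = 274.
With the tax collected from buyers, demand (in seller-price terms) shifts: qd = 281 − (p + 9).
Solving gives q = 271 with buyers paying €10 and suppliers receiving €1 (the €9 wedge).
Burden on buyers: €3; on suppliers: €6. (They sum to €9.)
The less price-elastic side of the market bears the larger share of a per-unit tax.

Buyers bear €3 per prescription; suppliers bear €6 per prescription.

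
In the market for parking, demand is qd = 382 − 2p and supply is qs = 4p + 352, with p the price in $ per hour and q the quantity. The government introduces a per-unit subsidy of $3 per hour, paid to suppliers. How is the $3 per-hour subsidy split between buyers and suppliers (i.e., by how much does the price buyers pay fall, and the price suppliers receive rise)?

Buyers gain $2 per hour; suppliers gain $1 per hour.

Without the subsidy, 382 − 2p = 4p + 352 gives 6p = 30, so p* = $5 and q* = 372.
With a per-unit subsidy paid to suppliers, each receives p + 3 per unit sold, so supply becomes qs = 4(p + 3) + 352.
Solving gives q = 376 with buyers paying $3 and suppliers receiving $6 (the $3 wedge).
Gain to buyers: $2; to suppliers: $1. (They sum to $3.)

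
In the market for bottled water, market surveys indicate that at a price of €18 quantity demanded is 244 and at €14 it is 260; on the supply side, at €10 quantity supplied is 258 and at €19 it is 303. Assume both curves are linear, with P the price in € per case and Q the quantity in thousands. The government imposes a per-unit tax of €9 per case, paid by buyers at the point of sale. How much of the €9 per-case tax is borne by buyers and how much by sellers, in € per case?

Demand slope: (260 − 244)/(14 − 18) = -4, so Qd = 316 − 4P.
Supply slope: (303 − 258)/(19 − 10) = 5, so Qs = 5P + 208.
Without the tax, 316 − 4P = 5P + 208 gives 9P = 108, so P* = €12 and Q* = 268.
With the tax collected from buyers, demand (in seller-price terms) shifts: Qd = 316 − 4(P + 9).
Solving gives Q = 248 with buyers paying €17 and sellers receiving €8 (the €9 wedge).
Burden on buyers: €5; on sellers: €4. (They sum to €9.)
The less price-elastic side of the market bears the larger share of a per-unit tax.

Buyers bear €5 per case; sellers bear €4 per case.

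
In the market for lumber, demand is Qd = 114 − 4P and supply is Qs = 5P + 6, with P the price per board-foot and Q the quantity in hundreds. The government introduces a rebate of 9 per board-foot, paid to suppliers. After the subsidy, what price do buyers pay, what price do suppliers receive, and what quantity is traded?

Buyers pay 7; suppliers receive 16; quantity = 86.

Without the subsidy, 114 − 4P = 5P + 6 gives 9P = 108, so P* = 12 and Q* = 66.
With a per-unit subsidy paid to suppliers, each receives P + 9 per unit sold, so supply becomes Qs = 5(P + 9) + 6.
Solving gives Q = 86 with buyers paying 7 and suppliers receiving 16 (the 9 wedge).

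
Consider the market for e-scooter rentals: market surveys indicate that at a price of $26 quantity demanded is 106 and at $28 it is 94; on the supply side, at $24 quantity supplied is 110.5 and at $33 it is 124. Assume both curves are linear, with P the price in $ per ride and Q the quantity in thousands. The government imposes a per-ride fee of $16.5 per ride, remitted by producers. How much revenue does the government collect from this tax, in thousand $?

Tax revenue = $1521.3 thousand.

Demand slope: (94 − 106)/(28 − 26) = -6, so Qd = 262 − 6P.
Supply slope: (124 − 110.5)/(33 − 24) = 1.5, so Qs = 1.5P + 74.5.
Without the tax, 262 − 6P = 1.5P + 74.5 gives 7.5P = 187.5, so P* = $25 and Q* = 112.
With the tax collected from producers, supply shifts: Qs = 1.5(P − 16.5) + 74.5.
New equilibrium: buyers pay $28.3, producers receive $11.8, Q = 92.2. (Wedge: Pb − Ps = 16.5.)
Revenue = t · Q = 16.5 · 92.2 = $1521.3.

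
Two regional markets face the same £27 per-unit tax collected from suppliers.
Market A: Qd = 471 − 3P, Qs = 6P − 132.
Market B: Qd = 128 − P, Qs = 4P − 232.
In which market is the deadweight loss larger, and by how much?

Market A, by £437.4.

Market A: pre-tax P* = £67, Q* = 270; post-tax Q = 216; deadweight loss = £729.
Market B: pre-tax P* = £72, Q* = 56; post-tax Q = 34.4; deadweight loss = £291.6.
Difference: £729 vs £291.6 → market A is larger by £437.4.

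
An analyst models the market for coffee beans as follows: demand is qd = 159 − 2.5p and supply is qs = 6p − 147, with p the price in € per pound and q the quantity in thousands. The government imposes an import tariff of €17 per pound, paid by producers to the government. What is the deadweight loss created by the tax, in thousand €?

Deadweight loss = €255 thousand.

Before the tax: set 159 − 2.5p = 6p − 147 → p* = €36, q* = 69.
With the tax collected from producers, supply shifts: qs = 6(p − 17) − 147.
New equilibrium: buyers pay €48, producers receive €31, q = 39. (Wedge: pb − ps = 17.)
Quantity falls by |ΔQ| = |69 − 39| = 30.
DWL = ½ · t · |ΔQ| = ½ · 17 · 30 = €255.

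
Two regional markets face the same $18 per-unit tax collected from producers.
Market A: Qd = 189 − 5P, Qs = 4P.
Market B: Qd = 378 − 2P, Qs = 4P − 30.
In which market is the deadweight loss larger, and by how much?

Market A: pre-tax P* = $21, Q* = 84; post-tax Q = 44; deadweight loss = $360.
Market B: pre-tax P* = $68, Q* = 242; post-tax Q = 218; deadweight loss = $216.
Difference: $360 vs $216 → market A is larger by $144.

Market A, by $144.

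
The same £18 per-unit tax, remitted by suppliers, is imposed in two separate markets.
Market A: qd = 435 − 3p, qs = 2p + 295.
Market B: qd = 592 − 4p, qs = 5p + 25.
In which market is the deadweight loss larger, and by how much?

Market B, by £165.6.

Market A: pre-tax p* = £28, q* = 351; post-tax q = 329.4; deadweight loss = £194.4.
Market B: pre-tax p* = £63, q* = 340; post-tax q = 300; deadweight loss = £360.
Difference: £194.4 vs £360 → market B is larger by £165.6.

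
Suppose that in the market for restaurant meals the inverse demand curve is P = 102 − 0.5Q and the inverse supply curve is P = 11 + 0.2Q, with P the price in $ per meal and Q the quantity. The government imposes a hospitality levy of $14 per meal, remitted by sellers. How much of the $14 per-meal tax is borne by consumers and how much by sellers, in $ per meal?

Consumers bear $10 per meal; sellers bear $4 per meal.

Rewrite in direct form: Qd = 204 − 2P and Qs = 5P − 55.
Without the tax, 204 − 2P = 5P − 55 gives 7P = 259, so P* = $37 and Q* = 130.
With the tax collected from sellers, supply shifts: Qs = 5(P − 14) − 55.
Solving gives Q = 110 with consumers paying $47 and sellers receiving $33 (the $14 wedge).
Burden on consumers: $10; on sellers: $4. (They sum to $14.)
The less price-elastic side of the market bears the larger share of a per-unit tax.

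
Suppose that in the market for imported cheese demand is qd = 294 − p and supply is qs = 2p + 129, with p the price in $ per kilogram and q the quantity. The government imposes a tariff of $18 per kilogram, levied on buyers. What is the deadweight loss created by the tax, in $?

Deadweight loss = $108.

Before the tax: set 294 − p = 2p + 129 → p* = $55, q* = 239.
With the tax collected from buyers, demand (in seller-price terms) shifts: qd = 294 − (p + 18).
Solving gives q = 227 with buyers paying $67 and producers receiving $49 (the $18 wedge).
Quantity falls by |ΔQ| = |239 − 227| = 12.
DWL = ½ · t · |ΔQ| = ½ · 18 · 12 = $108.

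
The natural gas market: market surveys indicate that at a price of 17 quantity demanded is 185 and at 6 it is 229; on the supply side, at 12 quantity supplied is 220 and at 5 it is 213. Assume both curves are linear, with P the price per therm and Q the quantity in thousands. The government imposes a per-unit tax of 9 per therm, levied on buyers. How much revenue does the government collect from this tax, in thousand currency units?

Demand slope: (229 − 185)/(6 − 17) = -4, so Qd = 253 − 4P.
Supply slope: (213 − 220)/(5 − 12) = 1, so Qs = P + 208.
Before the tax: set 253 − 4P = P + 208 → P* = 9, Q* = 217.
With the tax collected from buyers, demand (in seller-price terms) shifts: Qd = 253 − 4(P + 9).
Solving gives Q = 209.8 with buyers paying 10.8 and suppliers receiving 1.8 (the 9 wedge).
Revenue = t · Q = 9 · 209.8 = 1888.2.

Tax revenue = 1888.2 thousand.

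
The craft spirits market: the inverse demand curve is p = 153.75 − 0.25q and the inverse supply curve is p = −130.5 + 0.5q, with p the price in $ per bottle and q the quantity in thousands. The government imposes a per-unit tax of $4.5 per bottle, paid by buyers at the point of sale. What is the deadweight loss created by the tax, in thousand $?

Deadweight loss = $13.5 thousand.

Rewrite in direct form: qd = 615 − 4p and qs = 2p + 261.
Without the tax, 615 − 4p = 2p + 261 gives 6p = 354, so p* = $59 and q* = 379.
With the tax collected from buyers, demand (in seller-price terms) shifts: qd = 615 − 4(p + 4.5).
Solving gives q = 373 with buyers paying $60.5 and producers receiving $56 (the $4.5 wedge).
Quantity falls by |ΔQ| = |379 − 373| = 6.
DWL = ½ · t · |ΔQ| = ½ · 4.5 · 6 = $13.5.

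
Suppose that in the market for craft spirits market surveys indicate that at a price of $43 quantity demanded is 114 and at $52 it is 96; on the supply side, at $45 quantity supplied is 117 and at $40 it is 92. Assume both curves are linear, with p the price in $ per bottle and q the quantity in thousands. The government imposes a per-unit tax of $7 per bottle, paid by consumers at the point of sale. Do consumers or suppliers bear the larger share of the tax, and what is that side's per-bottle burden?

Demand slope: (96 − 114)/(52 − 43) = -2, so qd = 200 − 2p.
Supply slope: (92 − 117)/(40 − 45) = 5, so qs = 5p − 108.
Before the tax: set 200 − 2p = 5p − 108 → p* = $44, q* = 112.
With the tax collected from consumers, demand (in seller-price terms) shifts: qd = 200 − 2(p + 7).
Solving gives q = 102 with consumers paying $49 and suppliers receiving $42 (the $7 wedge).
Per-bottle burden: consumers $5, suppliers $2.
Consumers take the larger share because demand is less price-elastic here (demand slope 2 vs supply slope 5).

Consumers bear the larger share: $5 per bottle.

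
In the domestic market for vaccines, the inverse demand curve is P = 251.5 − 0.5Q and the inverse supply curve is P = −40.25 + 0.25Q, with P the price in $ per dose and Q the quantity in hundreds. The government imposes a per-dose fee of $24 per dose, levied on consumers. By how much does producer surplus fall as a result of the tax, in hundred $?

Inverting to Q(P) form: Qd = 503 − 2P; Qs = 4P + 161.
Before the tax: set 503 − 2P = 4P + 161 → P* = $57, Q* = 389.
With the tax collected from consumers, demand (in seller-price terms) shifts: Qd = 503 − 2(P + 24).
Solving gives Q = 357 with consumers paying $73 and suppliers receiving $49 (the $24 wedge).
ΔPS is the trapezoid between Q = 357 and Q = 389 of height $8: ½ · (389 + 357) · 8 = $2984.

Producer surplus falls by $2984 hundred.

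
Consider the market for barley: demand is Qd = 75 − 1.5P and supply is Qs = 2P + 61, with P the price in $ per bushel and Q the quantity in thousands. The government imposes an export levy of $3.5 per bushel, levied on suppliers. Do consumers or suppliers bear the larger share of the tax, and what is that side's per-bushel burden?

Consumers bear the larger share: $2 per bushel.

Without the tax, 75 − 1.5P = 2P + 61 gives 3.5P = 14, so P* = $4 and Q* = 69.
With the tax collected from suppliers, supply shifts: Qs = 2(P − 3.5) + 61.
New equilibrium: consumers pay $6, suppliers receive $2.5, Q = 66. (Wedge: Pb − Ps = 3.5.)
Per-bushel burden: consumers $2, suppliers $1.5.
Consumers take the larger share because demand is less price-elastic here (demand slope 1.5 vs supply slope 2).
The less price-elastic side of the market bears the larger share of a per-unit tax.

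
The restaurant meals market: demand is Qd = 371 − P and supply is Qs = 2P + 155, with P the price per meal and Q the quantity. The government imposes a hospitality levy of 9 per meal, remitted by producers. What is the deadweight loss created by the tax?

Deadweight loss = 27.

Without the tax, 371 − P = 2P + 155 gives 3P = 216, so P* = 72 and Q* = 299.
With the tax collected from producers, supply shifts: Qs = 2(P − 9) + 155.
Solving gives Q = 293 with buyers paying 78 and producers receiving 69 (the 9 wedge).
Quantity falls by |ΔQ| = |299 − 293| = 6.
DWL = ½ · t · |ΔQ| = ½ · 9 · 6 = 27.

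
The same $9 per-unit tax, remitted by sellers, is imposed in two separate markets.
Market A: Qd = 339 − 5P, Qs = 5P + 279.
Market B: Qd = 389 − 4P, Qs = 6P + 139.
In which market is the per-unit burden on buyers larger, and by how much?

Market B, by $0.9.

Market A: pre-tax P* = $6, Q* = 309; post-tax Q = 286.5; per-unit burden on buyers = $4.5.
Market B: pre-tax P* = $25, Q* = 289; post-tax Q = 267.4; per-unit burden on buyers = $5.4.
Difference: $4.5 vs $5.4 → market B is larger by $0.9.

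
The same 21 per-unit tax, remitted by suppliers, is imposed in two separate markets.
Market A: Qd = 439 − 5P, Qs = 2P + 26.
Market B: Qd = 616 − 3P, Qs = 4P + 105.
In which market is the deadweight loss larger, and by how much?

Market A: pre-tax P* = 59, Q* = 144; post-tax Q = 114; deadweight loss = 315.
Market B: pre-tax P* = 73, Q* = 397; post-tax Q = 361; deadweight loss = 378.
Difference: 315 vs 378 → market B is larger by 63.

Market B, by 63.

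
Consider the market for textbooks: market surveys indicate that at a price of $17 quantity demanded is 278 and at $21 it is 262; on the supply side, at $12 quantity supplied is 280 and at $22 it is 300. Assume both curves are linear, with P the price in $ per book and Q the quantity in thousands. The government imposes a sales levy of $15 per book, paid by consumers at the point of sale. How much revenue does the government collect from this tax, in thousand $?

Demand slope: (262 − 278)/(21 − 17) = -4, so Qd = 346 − 4P.
Supply slope: (300 − 280)/(22 − 12) = 2, so Qs = 2P + 256.
Without the tax, 346 − 4P = 2P + 256 gives 6P = 90, so P* = $15 and Q* = 286.
With the tax collected from consumers, demand (in seller-price terms) shifts: Qd = 346 − 4(P + 15).
New equilibrium: consumers pay $20, suppliers receive $5, Q = 266. (Wedge: Pb − Ps = 15.)
Revenue = t · Q = 15 · 266 = $3990.

Tax revenue = $3990 thousand.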